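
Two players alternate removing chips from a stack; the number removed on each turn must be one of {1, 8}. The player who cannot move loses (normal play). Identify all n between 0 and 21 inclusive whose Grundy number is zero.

n :  0  1  2  3  4  5  6  7  8  9 10 11 12 13 14 15 16 17 18 19 20 21
G :  0  1  0  1  0  1  0  1  2  0  1  0  1  0  1  0  1  2  0  1  0  1
P-positions are exactly the n with G(n) = 0.

0, 2, 4, 6, 9, 11, 13, 15, 18, 20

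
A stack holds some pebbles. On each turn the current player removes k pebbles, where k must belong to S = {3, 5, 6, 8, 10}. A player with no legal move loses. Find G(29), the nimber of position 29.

G(0) = 0
G(1) = mex{} = 0
G(2) = mex{} = 0
G(3) = mex{0} = 1
G(4) = mex{0} = 1
G(5) = mex{0,0} = 1
G(6) = mex{1,0,0} = 2
G(7) = mex{1,0,0} = 2
G(8) = mex{1,1,0,0} = 2
G(9) = mex{2,1,1,0} = 3
G(10) = mex{2,1,1,0,0} = 3
G(11) = mex{2,2,1,1,0} = 3
G(12) = mex{3,2,2,1,0} = 4
G(13) = mex{3,2,2,1,1} = 0
G(14) = mex{3,3,2,2,1} = 0
G(15) = mex{4,3,3,2,1} = 0
G(16) = mex{0,3,3,2,2} = 1
G(17) = mex{0,4,3,3,2} = 1
G(18) = mex{0,0,4,3,2} = 1
G(19) = mex{1,0,0,3,3} = 2
G(20) = mex{1,0,0,4,3} = 2
G(21) = mex{1,1,0,0,3} = 2
G(22) = mex{2,1,1,0,4} = 3
G(23) = mex{2,1,1,0,0} = 3
G(24) = mex{2,2,1,1,0} = 3
G(25) = mex{3,2,2,1,0} = 4
G(26) = mex{3,2,2,1,1} = 0
G(27) = mex{3,3,2,2,1} = 0
G(28) = mex{4,3,3,2,1} = 0
G(29) = mex{0,3,3,2,2} = 1

1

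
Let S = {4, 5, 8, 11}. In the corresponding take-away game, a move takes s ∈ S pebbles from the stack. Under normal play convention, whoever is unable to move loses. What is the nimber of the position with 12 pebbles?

3

n :  0  1  2  3  4  5  6  7  8  9 10 11 12
G :  0  0  0  0  1  1  1  1  2  2  2  2  3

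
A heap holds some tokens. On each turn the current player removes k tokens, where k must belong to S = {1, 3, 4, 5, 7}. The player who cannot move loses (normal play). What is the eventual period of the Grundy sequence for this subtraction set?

n :  0  1  2  3  4  5  6  7  8  9 10 11 12 13 14 15 16 17
G :  0  1  0  1  2  3  2  3  0  1  0  1  2  3  2  3  0  1
G(n+8) = G(n) holds for n = 0,…,6 (a full window of length max(S) = 7), so the sequence is purely periodic with period 8.

8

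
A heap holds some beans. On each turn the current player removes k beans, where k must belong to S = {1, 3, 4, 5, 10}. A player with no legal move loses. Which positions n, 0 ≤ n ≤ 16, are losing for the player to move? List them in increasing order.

0, 2, 8, 14, 16

G(0) = 0
G(1) = mex{0} = 1
G(2) = mex{1} = 0
G(3) = mex{0,0} = 1
G(4) = mex{1,1,0} = 2
G(5) = mex{2,0,1,0} = 3
G(6) = mex{3,1,0,1} = 2
G(7) = mex{2,2,1,0} = 3
G(8) = mex{3,3,2,1} = 0
G(9) = mex{0,2,3,2} = 1
G(10) = mex{1,3,2,3,0} = 4
G(11) = mex{4,0,3,2,1} = 5
G(12) = mex{5,1,0,3,0} = 2
G(13) = mex{2,4,1,0,1} = 3
G(14) = mex{3,5,4,1,2} = 0
G(15) = mex{0,2,5,4,3} = 1
G(16) = mex{1,3,2,5,2} = 0
P-positions are exactly the n with G(n) = 0.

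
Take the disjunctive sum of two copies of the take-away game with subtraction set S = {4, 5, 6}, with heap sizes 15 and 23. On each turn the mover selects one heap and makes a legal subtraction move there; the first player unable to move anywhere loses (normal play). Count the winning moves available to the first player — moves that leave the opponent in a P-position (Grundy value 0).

3

All heaps use S = {4, 5, 6}:
G(0) = 0
G(1) = mex{} = 0
G(2) = mex{} = 0
G(3) = mex{} = 0
G(4) = mex{0} = 1
G(5) = mex{0,0} = 1
G(6) = mex{0,0,0} = 1
G(7) = mex{0,0,0} = 1
G(8) = mex{1,0,0} = 2
G(9) = mex{1,1,0} = 2
G(10) = mex{1,1,1} = 0
G(11) = mex{1,1,1} = 0
G(12) = mex{2,1,1} = 0
G(13) = mex{2,2,1} = 0
G(14) = mex{0,2,2} = 1
G(15) = mex{0,0,2} = 1
G(16) = mex{0,0,0} = 1
G(17) = mex{0,0,0} = 1
G(18) = mex{1,0,0} = 2
G(19) = mex{1,1,0} = 2
G(20) = mex{1,1,1} = 0
G(21) = mex{1,1,1} = 0
G(22) = mex{2,1,1} = 0
G(23) = mex{2,2,1} = 0
Heap A: G(15) = 1.
Heap B: G(23) = 0.
Combined Grundy value = 1 ⊕ 0 = 1.
A winning move leaves total XOR = 0, i.e. changes one component's Grundy value g to g ⊕ X where X is the current total.
Heap A: need g' = 1⊕1 = 0. Options: 15−4→G=0, 15−5→G=0, 15−6→G=2. Hits: 2.
Heap B: need g' = 0⊕1 = 1. Options: 23−4→G=2, 23−5→G=2, 23−6→G=1. Hits: 1.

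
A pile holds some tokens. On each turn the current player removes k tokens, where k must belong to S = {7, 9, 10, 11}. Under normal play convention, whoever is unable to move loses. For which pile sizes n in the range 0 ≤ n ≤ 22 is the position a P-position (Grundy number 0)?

n :  0  1  2  3  4  5  6  7  8  9 10 11 12 13 14 15 16 17 18 19 20 21 22
G :  0  0  0  0  0  0  0  1  1  1  1  1  1  1  2  2  2  2  0  0  0  0  0
P-positions are exactly the n with G(n) = 0.

0, 1, 2, 3, 4, 5, 6, 18, 19, 20, 21, 22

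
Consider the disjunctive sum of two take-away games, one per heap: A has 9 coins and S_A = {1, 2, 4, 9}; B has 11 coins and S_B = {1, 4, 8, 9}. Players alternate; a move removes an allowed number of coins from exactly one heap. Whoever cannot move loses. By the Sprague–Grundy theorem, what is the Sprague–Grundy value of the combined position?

Heap A, S = {1, 2, 4, 9}:
n : 0 1 2 3 4 5 6 7 8 9
G : 0 1 2 0 1 2 0 1 2 3
G_A(9) = 3.
Heap B, S = {1, 4, 8, 9}:
n :  0  1  2  3  4  5  6  7  8  9 10 11
G :  0  1  0  1  2  0  1  0  1  2  3  2
G_B(11) = 2.
Combined Grundy value = 3 ⊕ 2 = 1.

1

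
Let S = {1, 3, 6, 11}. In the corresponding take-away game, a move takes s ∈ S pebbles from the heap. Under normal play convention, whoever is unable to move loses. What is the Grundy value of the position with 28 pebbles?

0

G(0) = 0
G(1) = mex{0} = 1
G(2) = mex{1} = 0
G(3) = mex{0,0} = 1
G(4) = mex{1,1} = 0
G(5) = mex{0,0} = 1
G(6) = mex{1,1,0} = 2
G(7) = mex{2,0,1} = 3
G(8) = mex{3,1,0} = 2
G(9) = mex{2,2,1} = 0
G(10) = mex{0,3,0} = 1
G(11) = mex{1,2,1,0} = 3
G(12) = mex{3,0,2,1} = 4
G(13) = mex{4,1,3,0} = 2
G(14) = mex{2,3,2,1} = 0
G(15) = mex{0,4,0,0} = 1
G(16) = mex{1,2,1,1} = 0
G(17) = mex{0,0,3,2} = 1
G(18) = mex{1,1,4,3} = 0
G(19) = mex{0,0,2,2} = 1
G(20) = mex{1,1,0,0} = 2
G(21) = mex{2,0,1,1} = 3
G(22) = mex{3,1,0,3} = 2
G(23) = mex{2,2,1,4} = 0
G(24) = mex{0,3,0,2} = 1
G(25) = mex{1,2,1,0} = 3
G(26) = mex{3,0,2,1} = 4
G(27) = mex{4,1,3,0} = 2
G(28) = mex{2,3,2,1} = 0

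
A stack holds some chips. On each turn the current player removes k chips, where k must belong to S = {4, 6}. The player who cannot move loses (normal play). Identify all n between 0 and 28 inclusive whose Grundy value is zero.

0, 1, 2, 3, 10, 11, 12, 13, 20, 21, 22, 23

G(0) = 0
G(1) = mex{} = 0
G(2) = mex{} = 0
G(3) = mex{} = 0
G(4) = mex{0} = 1
G(5) = mex{0} = 1
G(6) = mex{0,0} = 1
G(7) = mex{0,0} = 1
G(8) = mex{1,0} = 2
G(9) = mex{1,0} = 2
G(10) = mex{1,1} = 0
G(11) = mex{1,1} = 0
G(12) = mex{2,1} = 0
G(13) = mex{2,1} = 0
G(14) = mex{0,2} = 1
G(15) = mex{0,2} = 1
G(16) = mex{0,0} = 1
G(17) = mex{0,0} = 1
G(18) = mex{1,0} = 2
G(19) = mex{1,0} = 2
G(20) = mex{1,1} = 0
G(21) = mex{1,1} = 0
G(22) = mex{2,1} = 0
G(23) = mex{2,1} = 0
G(24) = mex{0,2} = 1
G(25) = mex{0,2} = 1
G(26) = mex{0,0} = 1
G(27) = mex{0,0} = 1
G(28) = mex{1,0} = 2
P-positions are exactly the n with G(n) = 0.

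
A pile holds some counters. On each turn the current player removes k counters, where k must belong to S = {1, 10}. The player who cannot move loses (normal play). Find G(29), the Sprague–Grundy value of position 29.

1

n :  0  1  2  3  4  5  6  7  8  9 10 11 12 13 14 15 16 17 18 19 20 21 22 23 24 25 26 27 28 29
G :  0  1  0  1  0  1  0  1  0  1  2  0  1  0  1  0  1  0  1  0  1  2  0  1  0  1  0  1  0  1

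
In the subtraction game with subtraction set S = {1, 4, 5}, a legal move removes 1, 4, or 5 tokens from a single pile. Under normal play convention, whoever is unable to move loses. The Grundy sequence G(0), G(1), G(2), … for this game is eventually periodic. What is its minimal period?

G(0) = 0
G(1) = mex{0} = 1
G(2) = mex{1} = 0
G(3) = mex{0} = 1
G(4) = mex{1,0} = 2
G(5) = mex{2,1,0} = 3
G(6) = mex{3,0,1} = 2
G(7) = mex{2,1,0} = 3
G(8) = mex{3,2,1} = 0
G(9) = mex{0,3,2} = 1
G(10) = mex{1,2,3} = 0
G(11) = mex{0,3,2} = 1
G(12) = mex{1,0,3} = 2
G(13) = mex{2,1,0} = 3
G(14) = mex{3,0,1} = 2
G(15) = mex{2,1,0} = 3
G(16) = mex{3,2,1} = 0
G(17) = mex{0,3,2} = 1
G(n+8) = G(n) holds for n = 0,…,4 (a full window of length max(S) = 5), so the sequence is purely periodic with period 8.

8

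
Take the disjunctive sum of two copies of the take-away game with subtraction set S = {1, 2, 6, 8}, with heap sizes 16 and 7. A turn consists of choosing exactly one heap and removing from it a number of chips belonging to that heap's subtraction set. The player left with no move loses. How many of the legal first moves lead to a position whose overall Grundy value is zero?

All heaps use S = {1, 2, 6, 8}:
G(0) = 0
G(1) = mex{0} = 1
G(2) = mex{1,0} = 2
G(3) = mex{2,1} = 0
G(4) = mex{0,2} = 1
G(5) = mex{1,0} = 2
G(6) = mex{2,1,0} = 3
G(7) = mex{3,2,1} = 0
G(8) = mex{0,3,2,0} = 1
G(9) = mex{1,0,0,1} = 2
G(10) = mex{2,1,1,2} = 0
G(11) = mex{0,2,2,0} = 1
G(12) = mex{1,0,3,1} = 2
G(13) = mex{2,1,0,2} = 3
G(14) = mex{3,2,1,3} = 0
G(15) = mex{0,3,2,0} = 1
G(16) = mex{1,0,0,1} = 2
Heap A: G(16) = 2.
Heap B: G(7) = 0.
Combined Grundy value = 2 ⊕ 0 = 2.
A winning move leaves total XOR = 0, i.e. changes one component's Grundy value g to g ⊕ X where X is the current total.
Heap A: need g' = 2⊕2 = 0. Options: 16−1→G=1, 16−2→G=0, 16−6→G=0, 16−8→G=1. Hits: 2.
Heap B: need g' = 0⊕2 = 2. Options: 7−1→G=3, 7−2→G=2, 7−6→G=1. Hits: 1.

3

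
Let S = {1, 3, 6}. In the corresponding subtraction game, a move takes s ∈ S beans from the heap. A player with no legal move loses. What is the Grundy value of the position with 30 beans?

1

G(0) = 0
G(1) = mex{0} = 1
G(2) = mex{1} = 0
G(3) = mex{0,0} = 1
G(4) = mex{1,1} = 0
G(5) = mex{0,0} = 1
G(6) = mex{1,1,0} = 2
G(7) = mex{2,0,1} = 3
G(8) = mex{3,1,0} = 2
G(9) = mex{2,2,1} = 0
G(10) = mex{0,3,0} = 1
G(11) = mex{1,2,1} = 0
G(12) = mex{0,0,2} = 1
G(13) = mex{1,1,3} = 0
G(14) = mex{0,0,2} = 1
G(15) = mex{1,1,0} = 2
G(16) = mex{2,0,1} = 3
G(17) = mex{3,1,0} = 2
G(18) = mex{2,2,1} = 0
G(19) = mex{0,3,0} = 1
G(20) = mex{1,2,1} = 0
G(21) = mex{0,0,2} = 1
G(22) = mex{1,1,3} = 0
G(23) = mex{0,0,2} = 1
G(24) = mex{1,1,0} = 2
G(25) = mex{2,0,1} = 3
G(26) = mex{3,1,0} = 2
G(27) = mex{2,2,1} = 0
G(28) = mex{0,3,0} = 1
G(29) = mex{1,2,1} = 0
G(30) = mex{0,0,2} = 1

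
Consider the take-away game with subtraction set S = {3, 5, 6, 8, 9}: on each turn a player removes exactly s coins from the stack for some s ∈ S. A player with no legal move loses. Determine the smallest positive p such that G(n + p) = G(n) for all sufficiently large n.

n :  0  1  2  3  4  5  6  7  8  9 10 11 12 13 14 15 16 17 18 19 20 21 22 23 24 25
G :  0  0  0  1  1  1  2  2  2  3  3  3  0  0  0  1  1  1  2  2  2  3  3  3  0  0
G(n+12) = G(n) holds for n = 0,…,8 (a full window of length max(S) = 9), so the sequence is purely periodic with period 12.

12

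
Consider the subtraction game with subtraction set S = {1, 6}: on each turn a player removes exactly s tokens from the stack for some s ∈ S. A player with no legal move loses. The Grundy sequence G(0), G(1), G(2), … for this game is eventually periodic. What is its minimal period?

7

n :  0  1  2  3  4  5  6  7  8  9 10 11 12 13 14 15
G :  0  1  0  1  0  1  2  0  1  0  1  0  1  2  0  1
G(n+7) = G(n) holds for n = 0,…,5 (a full window of length max(S) = 6), so the sequence is purely periodic with period 7.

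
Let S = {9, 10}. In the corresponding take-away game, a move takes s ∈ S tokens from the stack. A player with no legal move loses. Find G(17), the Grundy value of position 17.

1

n :  0  1  2  3  4  5  6  7  8  9 10 11 12 13 14 15 16 17
G :  0  0  0  0  0  0  0  0  0  1  1  1  1  1  1  1  1  1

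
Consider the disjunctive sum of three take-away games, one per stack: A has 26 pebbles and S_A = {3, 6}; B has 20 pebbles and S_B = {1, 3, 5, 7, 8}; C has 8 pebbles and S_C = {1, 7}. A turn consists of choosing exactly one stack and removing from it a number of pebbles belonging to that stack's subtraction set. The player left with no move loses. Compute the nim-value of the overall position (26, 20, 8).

3

Stack A, S = {3, 6}:
G(0) = 0
G(1) = mex{} = 0
G(2) = mex{} = 0
G(3) = mex{0} = 1
G(4) = mex{0} = 1
G(5) = mex{0} = 1
G(6) = mex{1,0} = 2
G(7) = mex{1,0} = 2
G(8) = mex{1,0} = 2
G(9) = mex{2,1} = 0
G(10) = mex{2,1} = 0
G(11) = mex{2,1} = 0
G(12) = mex{0,2} = 1
G(13) = mex{0,2} = 1
G(14) = mex{0,2} = 1
G(15) = mex{1,0} = 2
G(16) = mex{1,0} = 2
G(17) = mex{1,0} = 2
G(18) = mex{2,1} = 0
G(19) = mex{2,1} = 0
G(20) = mex{2,1} = 0
G(21) = mex{0,2} = 1
G(22) = mex{0,2} = 1
G(23) = mex{0,2} = 1
G(24) = mex{1,0} = 2
G(25) = mex{1,0} = 2
G(26) = mex{1,0} = 2
G_A(26) = 2.
Stack B, S = {1, 3, 5, 7, 8}:
G(0) = 0
G(1) = mex{0} = 1
G(2) = mex{1} = 0
G(3) = mex{0,0} = 1
G(4) = mex{1,1} = 0
G(5) = mex{0,0,0} = 1
G(6) = mex{1,1,1} = 0
G(7) = mex{0,0,0,0} = 1
G(8) = mex{1,1,1,1,0} = 2
G(9) = mex{2,0,0,0,1} = 3
G(10) = mex{3,1,1,1,0} = 2
G(11) = mex{2,2,0,0,1} = 3
G(12) = mex{3,3,1,1,0} = 2
G(13) = mex{2,2,2,0,1} = 3
G(14) = mex{3,3,3,1,0} = 2
G(15) = mex{2,2,2,2,1} = 0
G(16) = mex{0,3,3,3,2} = 1
G(17) = mex{1,2,2,2,3} = 0
G(18) = mex{0,0,3,3,2} = 1
G(19) = mex{1,1,2,2,3} = 0
G(20) = mex{0,0,0,3,2} = 1
G_B(20) = 1.
Stack C, S = {1, 7}:
G(0) = 0
G(1) = mex{0} = 1
G(2) = mex{1} = 0
G(3) = mex{0} = 1
G(4) = mex{1} = 0
G(5) = mex{0} = 1
G(6) = mex{1} = 0
G(7) = mex{0,0} = 1
G(8) = mex{1,1} = 0
G_C(8) = 0.
Combined Grundy value = 2 ⊕ 1 ⊕ 0 = 3.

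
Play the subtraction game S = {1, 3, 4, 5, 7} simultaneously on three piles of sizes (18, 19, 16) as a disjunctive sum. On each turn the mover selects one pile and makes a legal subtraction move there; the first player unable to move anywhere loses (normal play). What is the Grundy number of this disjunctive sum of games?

All piles use S = {1, 3, 4, 5, 7}:
G(0) = 0
G(1) = mex{0} = 1
G(2) = mex{1} = 0
G(3) = mex{0,0} = 1
G(4) = mex{1,1,0} = 2
G(5) = mex{2,0,1,0} = 3
G(6) = mex{3,1,0,1} = 2
G(7) = mex{2,2,1,0,0} = 3
G(8) = mex{3,3,2,1,1} = 0
G(9) = mex{0,2,3,2,0} = 1
G(10) = mex{1,3,2,3,1} = 0
G(11) = mex{0,0,3,2,2} = 1
G(12) = mex{1,1,0,3,3} = 2
G(13) = mex{2,0,1,0,2} = 3
G(14) = mex{3,1,0,1,3} = 2
G(15) = mex{2,2,1,0,0} = 3
G(16) = mex{3,3,2,1,1} = 0
G(17) = mex{0,2,3,2,0} = 1
G(18) = mex{1,3,2,3,1} = 0
G(19) = mex{0,0,3,2,2} = 1
Pile A: G(18) = 0.
Pile B: G(19) = 1.
Pile C: G(16) = 0.
Combined Grundy value = 0 ⊕ 1 ⊕ 0 = 1.

1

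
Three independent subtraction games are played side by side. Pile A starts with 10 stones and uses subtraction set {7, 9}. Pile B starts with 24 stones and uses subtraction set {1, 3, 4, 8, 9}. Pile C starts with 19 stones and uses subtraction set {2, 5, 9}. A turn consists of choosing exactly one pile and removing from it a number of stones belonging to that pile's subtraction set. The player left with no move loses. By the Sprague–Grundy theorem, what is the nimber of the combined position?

3

Pile A, S = {7, 9}:
G(0) = 0
G(1) = mex{} = 0
G(2) = mex{} = 0
G(3) = mex{} = 0
G(4) = mex{} = 0
G(5) = mex{} = 0
G(6) = mex{} = 0
G(7) = mex{0} = 1
G(8) = mex{0} = 1
G(9) = mex{0,0} = 1
G(10) = mex{0,0} = 1
G_A(10) = 1.
Pile B, S = {1, 3, 4, 8, 9}:
G(0) = 0
G(1) = mex{0} = 1
G(2) = mex{1} = 0
G(3) = mex{0,0} = 1
G(4) = mex{1,1,0} = 2
G(5) = mex{2,0,1} = 3
G(6) = mex{3,1,0} = 2
G(7) = mex{2,2,1} = 0
G(8) = mex{0,3,2,0} = 1
G(9) = mex{1,2,3,1,0} = 4
G(10) = mex{4,0,2,0,1} = 3
G(11) = mex{3,1,0,1,0} = 2
G(12) = mex{2,4,1,2,1} = 0
G(13) = mex{0,3,4,3,2} = 1
G(14) = mex{1,2,3,2,3} = 0
G(15) = mex{0,0,2,0,2} = 1
G(16) = mex{1,1,0,1,0} = 2
G(17) = mex{2,0,1,4,1} = 3
G(18) = mex{3,1,0,3,4} = 2
G(19) = mex{2,2,1,2,3} = 0
G(20) = mex{0,3,2,0,2} = 1
G(21) = mex{1,2,3,1,0} = 4
G(22) = mex{4,0,2,0,1} = 3
G(23) = mex{3,1,0,1,0} = 2
G(24) = mex{2,4,1,2,1} = 0
G_B(24) = 0.
Pile C, S = {2, 5, 9}:
G(0) = 0
G(1) = mex{} = 0
G(2) = mex{0} = 1
G(3) = mex{0} = 1
G(4) = mex{1} = 0
G(5) = mex{1,0} = 2
G(6) = mex{0,0} = 1
G(7) = mex{2,1} = 0
G(8) = mex{1,1} = 0
G(9) = mex{0,0,0} = 1
G(10) = mex{0,2,0} = 1
G(11) = mex{1,1,1} = 0
G(12) = mex{1,0,1} = 2
G(13) = mex{0,0,0} = 1
G(14) = mex{2,1,2} = 0
G(15) = mex{1,1,1} = 0
G(16) = mex{0,0,0} = 1
G(17) = mex{0,2,0} = 1
G(18) = mex{1,1,1} = 0
G(19) = mex{1,0,1} = 2
G_C(19) = 2.
Combined Grundy value = 1 ⊕ 0 ⊕ 2 = 3.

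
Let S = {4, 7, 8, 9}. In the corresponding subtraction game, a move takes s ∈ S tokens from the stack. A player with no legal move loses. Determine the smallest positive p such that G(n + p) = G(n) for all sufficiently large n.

G(0) = 0
G(1) = mex{} = 0
G(2) = mex{} = 0
G(3) = mex{} = 0
G(4) = mex{0} = 1
G(5) = mex{0} = 1
G(6) = mex{0} = 1
G(7) = mex{0,0} = 1
G(8) = mex{1,0,0} = 2
G(9) = mex{1,0,0,0} = 2
G(10) = mex{1,0,0,0} = 2
G(11) = mex{1,1,0,0} = 2
G(12) = mex{2,1,1,0} = 3
G(13) = mex{2,1,1,1} = 0
G(14) = mex{2,1,1,1} = 0
G(15) = mex{2,2,1,1} = 0
G(16) = mex{3,2,2,1} = 0
G(17) = mex{0,2,2,2} = 1
G(18) = mex{0,2,2,2} = 1
G(19) = mex{0,3,2,2} = 1
G(20) = mex{0,0,3,2} = 1
G(21) = mex{1,0,0,3} = 2
G(22) = mex{1,0,0,0} = 2
G(23) = mex{1,0,0,0} = 2
G(24) = mex{1,1,0,0} = 2
G(25) = mex{2,1,1,0} = 3
G(26) = mex{2,1,1,1} = 0
G(27) = mex{2,1,1,1} = 0
G(n+13) = G(n) holds for n = 0,…,8 (a full window of length max(S) = 9), so the sequence is purely periodic with period 13.

13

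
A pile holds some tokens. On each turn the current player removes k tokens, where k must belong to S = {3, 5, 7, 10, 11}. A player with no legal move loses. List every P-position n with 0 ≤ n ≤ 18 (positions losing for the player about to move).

0, 1, 2, 14, 15, 16

G(0) = 0
G(1) = mex{} = 0
G(2) = mex{} = 0
G(3) = mex{0} = 1
G(4) = mex{0} = 1
G(5) = mex{0,0} = 1
G(6) = mex{1,0} = 2
G(7) = mex{1,0,0} = 2
G(8) = mex{1,1,0} = 2
G(9) = mex{2,1,0} = 3
G(10) = mex{2,1,1,0} = 3
G(11) = mex{2,2,1,0,0} = 3
G(12) = mex{3,2,1,0,0} = 4
G(13) = mex{3,2,2,1,0} = 4
G(14) = mex{3,3,2,1,1} = 0
G(15) = mex{4,3,2,1,1} = 0
G(16) = mex{4,3,3,2,1} = 0
G(17) = mex{0,4,3,2,2} = 1
G(18) = mex{0,4,3,2,2} = 1
P-positions are exactly the n with G(n) = 0.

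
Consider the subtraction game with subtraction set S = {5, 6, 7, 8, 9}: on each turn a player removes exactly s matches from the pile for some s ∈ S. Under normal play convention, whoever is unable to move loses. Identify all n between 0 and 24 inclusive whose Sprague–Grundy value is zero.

G(0) = 0
G(1) = mex{} = 0
G(2) = mex{} = 0
G(3) = mex{} = 0
G(4) = mex{} = 0
G(5) = mex{0} = 1
G(6) = mex{0,0} = 1
G(7) = mex{0,0,0} = 1
G(8) = mex{0,0,0,0} = 1
G(9) = mex{0,0,0,0,0} = 1
G(10) = mex{1,0,0,0,0} = 2
G(11) = mex{1,1,0,0,0} = 2
G(12) = mex{1,1,1,0,0} = 2
G(13) = mex{1,1,1,1,0} = 2
G(14) = mex{1,1,1,1,1} = 0
G(15) = mex{2,1,1,1,1} = 0
G(16) = mex{2,2,1,1,1} = 0
G(17) = mex{2,2,2,1,1} = 0
G(18) = mex{2,2,2,2,1} = 0
G(19) = mex{0,2,2,2,2} = 1
G(20) = mex{0,0,2,2,2} = 1
G(21) = mex{0,0,0,2,2} = 1
G(22) = mex{0,0,0,0,2} = 1
G(23) = mex{0,0,0,0,0} = 1
G(24) = mex{1,0,0,0,0} = 2
P-positions are exactly the n with G(n) = 0.

0, 1, 2, 3, 4, 14, 15, 16, 17, 18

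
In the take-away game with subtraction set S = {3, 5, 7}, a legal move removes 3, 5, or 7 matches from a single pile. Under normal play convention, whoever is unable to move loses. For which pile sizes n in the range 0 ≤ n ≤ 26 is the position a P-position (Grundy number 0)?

n :  0  1  2  3  4  5  6  7  8  9 10 11 12 13 14 15 16 17 18 19 20 21 22 23 24 25 26
G :  0  0  0  1  1  1  2  2  2  3  0  0  0  1  1  1  2  2  2  3  0  0  0  1  1  1  2
P-positions are exactly the n with G(n) = 0.

0, 1, 2, 10, 11, 12, 20, 21, 22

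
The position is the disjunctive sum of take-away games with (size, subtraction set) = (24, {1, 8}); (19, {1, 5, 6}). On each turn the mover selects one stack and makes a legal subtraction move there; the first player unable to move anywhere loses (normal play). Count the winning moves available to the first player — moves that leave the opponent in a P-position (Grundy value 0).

Stack A, S = {1, 8}:
G(0) = 0
G(1) = mex{0} = 1
G(2) = mex{1} = 0
G(3) = mex{0} = 1
G(4) = mex{1} = 0
G(5) = mex{0} = 1
G(6) = mex{1} = 0
G(7) = mex{0} = 1
G(8) = mex{1,0} = 2
G(9) = mex{2,1} = 0
G(10) = mex{0,0} = 1
G(11) = mex{1,1} = 0
G(12) = mex{0,0} = 1
G(13) = mex{1,1} = 0
G(14) = mex{0,0} = 1
G(15) = mex{1,1} = 0
G(16) = mex{0,2} = 1
G(17) = mex{1,0} = 2
G(18) = mex{2,1} = 0
G(19) = mex{0,0} = 1
G(20) = mex{1,1} = 0
G(21) = mex{0,0} = 1
G(22) = mex{1,1} = 0
G(23) = mex{0,0} = 1
G(24) = mex{1,1} = 0
G_A(24) = 0.
Stack B, S = {1, 5, 6}:
n :  0  1  2  3  4  5  6  7  8  9 10 11 12 13 14 15 16 17 18 19
G :  0  1  0  1  0  1  2  3  2  3  2  0  1  0  1  0  1  2  3  2
G_B(19) = 2.
Combined Grundy value = 0 ⊕ 2 = 2.
A winning move leaves total XOR = 0, i.e. changes one component's Grundy value g to g ⊕ X where X is the current total.
Stack A: need g' = 0⊕2 = 2. Options: 24−1→G=1, 24−8→G=1. Hits: 0.
Stack B: need g' = 2⊕2 = 0. Options: 19−1→G=3, 19−5→G=1, 19−6→G=0. Hits: 1.

1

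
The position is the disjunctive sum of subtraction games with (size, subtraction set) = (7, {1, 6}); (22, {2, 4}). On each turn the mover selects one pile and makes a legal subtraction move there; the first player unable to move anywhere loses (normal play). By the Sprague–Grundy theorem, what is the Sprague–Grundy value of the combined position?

2

Pile A, S = {1, 6}:
G(0) = 0
G(1) = mex{0} = 1
G(2) = mex{1} = 0
G(3) = mex{0} = 1
G(4) = mex{1} = 0
G(5) = mex{0} = 1
G(6) = mex{1,0} = 2
G(7) = mex{2,1} = 0
G_A(7) = 0.
Pile B, S = {2, 4}:
G(0) = 0
G(1) = mex{} = 0
G(2) = mex{0} = 1
G(3) = mex{0} = 1
G(4) = mex{1,0} = 2
G(5) = mex{1,0} = 2
G(6) = mex{2,1} = 0
G(7) = mex{2,1} = 0
G(8) = mex{0,2} = 1
G(9) = mex{0,2} = 1
G(10) = mex{1,0} = 2
G(11) = mex{1,0} = 2
G(12) = mex{2,1} = 0
G(13) = mex{2,1} = 0
G(14) = mex{0,2} = 1
G(15) = mex{0,2} = 1
G(16) = mex{1,0} = 2
G(17) = mex{1,0} = 2
G(18) = mex{2,1} = 0
G(19) = mex{2,1} = 0
G(20) = mex{0,2} = 1
G(21) = mex{0,2} = 1
G(22) = mex{1,0} = 2
G_B(22) = 2.
Combined Grundy value = 0 ⊕ 2 = 2.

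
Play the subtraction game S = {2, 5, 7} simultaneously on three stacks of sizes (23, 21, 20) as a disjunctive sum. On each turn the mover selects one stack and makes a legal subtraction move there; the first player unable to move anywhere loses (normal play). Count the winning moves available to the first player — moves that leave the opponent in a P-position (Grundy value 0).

3

All stacks use S = {2, 5, 7}:
n :  0  1  2  3  4  5  6  7  8  9 10 11 12 13 14 15 16 17 18 19 20 21 22 23
G :  0  0  1  1  0  2  1  3  2  2  0  3  1  0  0  1  1  2  2  3  3  2  0  0
Stack A: G(23) = 0.
Stack B: G(21) = 2.
Stack C: G(20) = 3.
Combined Grundy value = 0 ⊕ 2 ⊕ 3 = 1.
A winning move leaves total XOR = 0, i.e. changes one component's Grundy value g to g ⊕ X where X is the current total.
Stack A: need g' = 0⊕1 = 1. Options: 23−2→G=2, 23−5→G=2, 23−7→G=1. Hits: 1.
Stack B: need g' = 2⊕1 = 3. Options: 21−2→G=3, 21−5→G=1, 21−7→G=0. Hits: 1.
Stack C: need g' = 3⊕1 = 2. Options: 20−2→G=2, 20−5→G=1, 20−7→G=0. Hits: 1.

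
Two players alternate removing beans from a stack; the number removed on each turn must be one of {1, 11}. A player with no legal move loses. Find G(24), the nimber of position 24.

0

G(0) = 0
G(1) = mex{0} = 1
G(2) = mex{1} = 0
G(3) = mex{0} = 1
G(4) = mex{1} = 0
G(5) = mex{0} = 1
G(6) = mex{1} = 0
G(7) = mex{0} = 1
G(8) = mex{1} = 0
G(9) = mex{0} = 1
G(10) = mex{1} = 0
G(11) = mex{0,0} = 1
G(12) = mex{1,1} = 0
G(13) = mex{0,0} = 1
G(14) = mex{1,1} = 0
G(15) = mex{0,0} = 1
G(16) = mex{1,1} = 0
G(17) = mex{0,0} = 1
G(18) = mex{1,1} = 0
G(19) = mex{0,0} = 1
G(20) = mex{1,1} = 0
G(21) = mex{0,0} = 1
G(22) = mex{1,1} = 0
G(23) = mex{0,0} = 1
G(24) = mex{1,1} = 0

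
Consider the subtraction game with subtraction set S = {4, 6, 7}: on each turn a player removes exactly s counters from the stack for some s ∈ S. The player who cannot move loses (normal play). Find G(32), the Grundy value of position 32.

2

G(0) = 0
G(1) = mex{} = 0
G(2) = mex{} = 0
G(3) = mex{} = 0
G(4) = mex{0} = 1
G(5) = mex{0} = 1
G(6) = mex{0,0} = 1
G(7) = mex{0,0,0} = 1
G(8) = mex{1,0,0} = 2
G(9) = mex{1,0,0} = 2
G(10) = mex{1,1,0} = 2
G(11) = mex{1,1,1} = 0
G(12) = mex{2,1,1} = 0
G(13) = mex{2,1,1} = 0
G(14) = mex{2,2,1} = 0
G(15) = mex{0,2,2} = 1
G(16) = mex{0,2,2} = 1
G(17) = mex{0,0,2} = 1
G(18) = mex{0,0,0} = 1
G(19) = mex{1,0,0} = 2
G(20) = mex{1,0,0} = 2
G(21) = mex{1,1,0} = 2
G(22) = mex{1,1,1} = 0
G(23) = mex{2,1,1} = 0
G(24) = mex{2,1,1} = 0
G(25) = mex{2,2,1} = 0
G(26) = mex{0,2,2} = 1
G(27) = mex{0,2,2} = 1
G(28) = mex{0,0,2} = 1
G(29) = mex{0,0,0} = 1
G(30) = mex{1,0,0} = 2
G(31) = mex{1,0,0} = 2
G(32) = mex{1,1,0} = 2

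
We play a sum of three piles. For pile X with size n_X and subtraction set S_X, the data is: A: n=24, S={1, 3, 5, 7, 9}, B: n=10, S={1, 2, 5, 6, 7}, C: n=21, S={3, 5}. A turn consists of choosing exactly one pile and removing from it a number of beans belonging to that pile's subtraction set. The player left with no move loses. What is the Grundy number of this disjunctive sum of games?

5

Pile A, S = {1, 3, 5, 7, 9}:
n :  0  1  2  3  4  5  6  7  8  9 10 11 12 13 14 15 16 17 18 19 20 21 22 23 24
G :  0  1  0  1  0  1  0  1  0  1  0  1  0  1  0  1  0  1  0  1  0  1  0  1  0
G_A(24) = 0.
Pile B, S = {1, 2, 5, 6, 7}:
n :  0  1  2  3  4  5  6  7  8  9 10
G :  0  1  2  0  1  2  3  4  5  3  4
G_B(10) = 4.
Pile C, S = {3, 5}:
G(0) = 0
G(1) = mex{} = 0
G(2) = mex{} = 0
G(3) = mex{0} = 1
G(4) = mex{0} = 1
G(5) = mex{0,0} = 1
G(6) = mex{1,0} = 2
G(7) = mex{1,0} = 2
G(8) = mex{1,1} = 0
G(9) = mex{2,1} = 0
G(10) = mex{2,1} = 0
G(11) = mex{0,2} = 1
G(12) = mex{0,2} = 1
G(13) = mex{0,0} = 1
G(14) = mex{1,0} = 2
G(15) = mex{1,0} = 2
G(16) = mex{1,1} = 0
G(17) = mex{2,1} = 0
G(18) = mex{2,1} = 0
G(19) = mex{0,2} = 1
G(20) = mex{0,2} = 1
G(21) = mex{0,0} = 1
G_C(21) = 1.
Combined Grundy value = 0 ⊕ 4 ⊕ 1 = 5.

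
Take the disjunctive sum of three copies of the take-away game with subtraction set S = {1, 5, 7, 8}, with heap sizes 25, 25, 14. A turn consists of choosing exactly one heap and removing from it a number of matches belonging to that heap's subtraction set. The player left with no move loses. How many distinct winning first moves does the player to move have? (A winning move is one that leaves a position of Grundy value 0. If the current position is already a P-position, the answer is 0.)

All heaps use S = {1, 5, 7, 8}:
n :  0  1  2  3  4  5  6  7  8  9 10 11 12 13 14 15 16 17 18 19 20 21 22 23 24 25
G :  0  1  0  1  0  1  0  1  2  3  2  3  2  3  2  0  1  0  1  0  1  0  1  2  3  2
Heap A: G(25) = 2.
Heap B: G(25) = 2.
Heap C: G(14) = 2.
Combined Grundy value = 2 ⊕ 2 ⊕ 2 = 2.
A winning move leaves total XOR = 0, i.e. changes one component's Grundy value g to g ⊕ X where X is the current total.
Heap A: need g' = 2⊕2 = 0. Options: 25−1→G=3, 25−5→G=1, 25−7→G=1, 25−8→G=0. Hits: 1.
Heap B: need g' = 2⊕2 = 0. Options: 25−1→G=3, 25−5→G=1, 25−7→G=1, 25−8→G=0. Hits: 1.
Heap C: need g' = 2⊕2 = 0. Options: 14−1→G=3, 14−5→G=3, 14−7→G=1, 14−8→G=0. Hits: 1.

3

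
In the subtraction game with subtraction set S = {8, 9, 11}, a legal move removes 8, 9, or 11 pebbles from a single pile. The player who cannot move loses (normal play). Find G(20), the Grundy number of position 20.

0

n :  0  1  2  3  4  5  6  7  8  9 10 11 12 13 14 15 16 17 18 19 20
G :  0  0  0  0  0  0  0  0  1  1  1  1  1  1  1  1  2  2  2  0  0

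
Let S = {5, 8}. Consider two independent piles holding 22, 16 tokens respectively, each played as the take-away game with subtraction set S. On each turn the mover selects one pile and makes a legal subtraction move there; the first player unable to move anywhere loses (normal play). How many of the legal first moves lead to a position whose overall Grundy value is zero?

3

All piles use S = {5, 8}:
n :  0  1  2  3  4  5  6  7  8  9 10 11 12 13 14 15 16 17 18 19 20 21 22
G :  0  0  0  0  0  1  1  1  1  1  2  2  2  0  0  0  0  0  1  1  1  1  1
Pile A: G(22) = 1.
Pile B: G(16) = 0.
Combined Grundy value = 1 ⊕ 0 = 1.
A winning move leaves total XOR = 0, i.e. changes one component's Grundy value g to g ⊕ X where X is the current total.
Pile A: need g' = 1⊕1 = 0. Options: 22−5→G=0, 22−8→G=0. Hits: 2.
Pile B: need g' = 0⊕1 = 1. Options: 16−5→G=2, 16−8→G=1. Hits: 1.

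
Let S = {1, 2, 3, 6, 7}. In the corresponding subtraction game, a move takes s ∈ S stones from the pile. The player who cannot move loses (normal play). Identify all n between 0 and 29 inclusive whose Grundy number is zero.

n :  0  1  2  3  4  5  6  7  8  9 10 11 12 13 14 15 16 17 18 19 20 21 22 23 24 25 26 27 28 29
G :  0  1  2  3  0  1  2  3  0  1  2  3  0  1  2  3  0  1  2  3  0  1  2  3  0  1  2  3  0  1
P-positions are exactly the n with G(n) = 0.

0, 4, 8, 12, 16, 20, 24, 28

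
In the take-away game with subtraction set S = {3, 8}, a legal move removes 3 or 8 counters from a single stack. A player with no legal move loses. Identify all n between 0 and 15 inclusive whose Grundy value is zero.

n :  0  1  2  3  4  5  6  7  8  9 10 11 12 13 14 15
G :  0  0  0  1  1  1  0  0  2  1  1  0  0  0  1  1
P-positions are exactly the n with G(n) = 0.

0, 1, 2, 6, 7, 11, 12, 13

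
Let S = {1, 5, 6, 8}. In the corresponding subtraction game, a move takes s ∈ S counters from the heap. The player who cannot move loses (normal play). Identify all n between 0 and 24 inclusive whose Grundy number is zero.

0, 2, 4, 11, 13, 15, 22, 24

G(0) = 0
G(1) = mex{0} = 1
G(2) = mex{1} = 0
G(3) = mex{0} = 1
G(4) = mex{1} = 0
G(5) = mex{0,0} = 1
G(6) = mex{1,1,0} = 2
G(7) = mex{2,0,1} = 3
G(8) = mex{3,1,0,0} = 2
G(9) = mex{2,0,1,1} = 3
G(10) = mex{3,1,0,0} = 2
G(11) = mex{2,2,1,1} = 0
G(12) = mex{0,3,2,0} = 1
G(13) = mex{1,2,3,1} = 0
G(14) = mex{0,3,2,2} = 1
G(15) = mex{1,2,3,3} = 0
G(16) = mex{0,0,2,2} = 1
G(17) = mex{1,1,0,3} = 2
G(18) = mex{2,0,1,2} = 3
G(19) = mex{3,1,0,0} = 2
G(20) = mex{2,0,1,1} = 3
G(21) = mex{3,1,0,0} = 2
G(22) = mex{2,2,1,1} = 0
G(23) = mex{0,3,2,0} = 1
G(24) = mex{1,2,3,1} = 0
P-positions are exactly the n with G(n) = 0.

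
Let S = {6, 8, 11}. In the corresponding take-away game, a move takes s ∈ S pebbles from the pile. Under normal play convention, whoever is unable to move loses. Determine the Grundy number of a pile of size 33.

n :  0  1  2  3  4  5  6  7  8  9 10 11 12 13 14 15 16 17 18 19 20 21 22 23 24 25 26 27 28 29 30 31 32 33
G :  0  0  0  0  0  0  1  1  1  1  1  1  2  2  2  2  2  0  0  0  0  0  0  1  1  1  1  1  1  2  2  2  2  2

2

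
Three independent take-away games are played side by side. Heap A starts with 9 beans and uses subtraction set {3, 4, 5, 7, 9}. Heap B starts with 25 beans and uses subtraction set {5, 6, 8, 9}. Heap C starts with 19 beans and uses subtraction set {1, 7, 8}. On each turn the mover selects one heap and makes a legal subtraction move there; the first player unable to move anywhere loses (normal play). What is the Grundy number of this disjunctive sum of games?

1

Heap A, S = {3, 4, 5, 7, 9}:
n : 0 1 2 3 4 5 6 7 8 9
G : 0 0 0 1 1 1 2 2 2 3
G_A(9) = 3.
Heap B, S = {5, 6, 8, 9}:
G(0) = 0
G(1) = mex{} = 0
G(2) = mex{} = 0
G(3) = mex{} = 0
G(4) = mex{} = 0
G(5) = mex{0} = 1
G(6) = mex{0,0} = 1
G(7) = mex{0,0} = 1
G(8) = mex{0,0,0} = 1
G(9) = mex{0,0,0,0} = 1
G(10) = mex{1,0,0,0} = 2
G(11) = mex{1,1,0,0} = 2
G(12) = mex{1,1,0,0} = 2
G(13) = mex{1,1,1,0} = 2
G(14) = mex{1,1,1,1} = 0
G(15) = mex{2,1,1,1} = 0
G(16) = mex{2,2,1,1} = 0
G(17) = mex{2,2,1,1} = 0
G(18) = mex{2,2,2,1} = 0
G(19) = mex{0,2,2,2} = 1
G(20) = mex{0,0,2,2} = 1
G(21) = mex{0,0,2,2} = 1
G(22) = mex{0,0,0,2} = 1
G(23) = mex{0,0,0,0} = 1
G(24) = mex{1,0,0,0} = 2
G(25) = mex{1,1,0,0} = 2
G_B(25) = 2.
Heap C, S = {1, 7, 8}:
n :  0  1  2  3  4  5  6  7  8  9 10 11 12 13 14 15 16 17 18 19
G :  0  1  0  1  0  1  0  1  2  3  2  3  2  3  2  0  1  0  1  0
G_C(19) = 0.
Combined Grundy value = 3 ⊕ 2 ⊕ 0 = 1.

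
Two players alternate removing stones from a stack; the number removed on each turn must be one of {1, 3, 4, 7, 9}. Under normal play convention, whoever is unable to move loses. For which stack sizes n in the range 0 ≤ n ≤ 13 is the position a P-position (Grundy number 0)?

0, 2, 8, 10

n :  0  1  2  3  4  5  6  7  8  9 10 11 12 13
G :  0  1  0  1  2  3  2  3  0  1  0  1  2  3
P-positions are exactly the n with G(n) = 0.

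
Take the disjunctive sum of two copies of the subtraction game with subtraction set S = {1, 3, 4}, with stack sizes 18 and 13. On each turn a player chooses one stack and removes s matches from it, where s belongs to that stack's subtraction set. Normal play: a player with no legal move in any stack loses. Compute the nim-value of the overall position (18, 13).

All stacks use S = {1, 3, 4}:
n :  0  1  2  3  4  5  6  7  8  9 10 11 12 13 14 15 16 17 18
G :  0  1  0  1  2  3  2  0  1  0  1  2  3  2  0  1  0  1  2
Stack A: G(18) = 2.
Stack B: G(13) = 2.
Combined Grundy value = 2 ⊕ 2 = 0.

0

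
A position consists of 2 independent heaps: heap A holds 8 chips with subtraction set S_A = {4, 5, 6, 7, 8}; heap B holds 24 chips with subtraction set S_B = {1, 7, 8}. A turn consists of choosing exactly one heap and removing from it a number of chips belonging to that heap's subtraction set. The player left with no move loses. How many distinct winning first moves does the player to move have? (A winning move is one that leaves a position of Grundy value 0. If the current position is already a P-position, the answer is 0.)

Heap A, S = {4, 5, 6, 7, 8}:
n : 0 1 2 3 4 5 6 7 8
G : 0 0 0 0 1 1 1 1 2
G_A(8) = 2.
Heap B, S = {1, 7, 8}:
G(0) = 0
G(1) = mex{0} = 1
G(2) = mex{1} = 0
G(3) = mex{0} = 1
G(4) = mex{1} = 0
G(5) = mex{0} = 1
G(6) = mex{1} = 0
G(7) = mex{0,0} = 1
G(8) = mex{1,1,0} = 2
G(9) = mex{2,0,1} = 3
G(10) = mex{3,1,0} = 2
G(11) = mex{2,0,1} = 3
G(12) = mex{3,1,0} = 2
G(13) = mex{2,0,1} = 3
G(14) = mex{3,1,0} = 2
G(15) = mex{2,2,1} = 0
G(16) = mex{0,3,2} = 1
G(17) = mex{1,2,3} = 0
G(18) = mex{0,3,2} = 1
G(19) = mex{1,2,3} = 0
G(20) = mex{0,3,2} = 1
G(21) = mex{1,2,3} = 0
G(22) = mex{0,0,2} = 1
G(23) = mex{1,1,0} = 2
G(24) = mex{2,0,1} = 3
G_B(24) = 3.
Combined Grundy value = 2 ⊕ 3 = 1.
A winning move leaves total XOR = 0, i.e. changes one component's Grundy value g to g ⊕ X where X is the current total.
Heap A: need g' = 2⊕1 = 3. Options: 8−4→G=1, 8−5→G=0, 8−6→G=0, 8−7→G=0, 8−8→G=0. Hits: 0.
Heap B: need g' = 3⊕1 = 2. Options: 24−1→G=2, 24−7→G=0, 24−8→G=1. Hits: 1.

1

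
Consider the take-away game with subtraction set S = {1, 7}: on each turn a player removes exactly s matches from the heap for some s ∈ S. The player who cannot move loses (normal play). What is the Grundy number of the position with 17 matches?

n :  0  1  2  3  4  5  6  7  8  9 10 11 12 13 14 15 16 17
G :  0  1  0  1  0  1  0  1  0  1  0  1  0  1  0  1  0  1

1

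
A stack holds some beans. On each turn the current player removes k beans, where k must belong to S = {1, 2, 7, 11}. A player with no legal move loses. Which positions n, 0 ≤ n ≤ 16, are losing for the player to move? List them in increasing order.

n :  0  1  2  3  4  5  6  7  8  9 10 11 12 13 14 15 16
G :  0  1  2  0  1  2  0  1  2  0  1  2  0  1  2  0  1
P-positions are exactly the n with G(n) = 0.

0, 3, 6, 9, 12, 15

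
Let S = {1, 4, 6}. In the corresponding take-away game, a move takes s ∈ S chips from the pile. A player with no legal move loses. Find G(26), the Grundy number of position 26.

1

n :  0  1  2  3  4  5  6  7  8  9 10 11 12 13 14 15 16 17 18 19 20 21 22 23 24 25 26
G :  0  1  0  1  2  0  1  0  1  2  0  1  0  1  2  0  1  0  1  2  0  1  0  1  2  0  1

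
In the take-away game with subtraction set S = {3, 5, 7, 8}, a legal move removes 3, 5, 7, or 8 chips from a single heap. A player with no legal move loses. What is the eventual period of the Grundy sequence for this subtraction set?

n :  0  1  2  3  4  5  6  7  8  9 10 11 12 13 14 15 16 17 18 19 20 21 22 23
G :  0  0  0  1  1  1  2  2  2  3  3  0  0  0  1  1  1  2  2  2  3  3  0  0
G(n+11) = G(n) holds for n = 0,…,7 (a full window of length max(S) = 8), so the sequence is purely periodic with period 11.

11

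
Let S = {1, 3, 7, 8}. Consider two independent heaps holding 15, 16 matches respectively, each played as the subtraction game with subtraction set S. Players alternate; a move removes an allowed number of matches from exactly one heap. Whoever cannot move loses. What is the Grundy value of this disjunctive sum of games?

All heaps use S = {1, 3, 7, 8}:
G(0) = 0
G(1) = mex{0} = 1
G(2) = mex{1} = 0
G(3) = mex{0,0} = 1
G(4) = mex{1,1} = 0
G(5) = mex{0,0} = 1
G(6) = mex{1,1} = 0
G(7) = mex{0,0,0} = 1
G(8) = mex{1,1,1,0} = 2
G(9) = mex{2,0,0,1} = 3
G(10) = mex{3,1,1,0} = 2
G(11) = mex{2,2,0,1} = 3
G(12) = mex{3,3,1,0} = 2
G(13) = mex{2,2,0,1} = 3
G(14) = mex{3,3,1,0} = 2
G(15) = mex{2,2,2,1} = 0
G(16) = mex{0,3,3,2} = 1
Heap A: G(15) = 0.
Heap B: G(16) = 1.
Combined Grundy value = 0 ⊕ 1 = 1.

1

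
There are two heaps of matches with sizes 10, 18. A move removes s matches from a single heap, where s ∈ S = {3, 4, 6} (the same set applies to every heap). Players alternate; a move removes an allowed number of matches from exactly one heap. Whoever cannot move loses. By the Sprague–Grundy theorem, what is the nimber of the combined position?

All heaps use S = {3, 4, 6}:
n :  0  1  2  3  4  5  6  7  8  9 10 11 12 13 14 15 16 17 18
G :  0  0  0  1  1  1  2  2  2  0  0  0  1  1  1  2  2  2  0
Heap A: G(10) = 0.
Heap B: G(18) = 0.
Combined Grundy value = 0 ⊕ 0 = 0.

0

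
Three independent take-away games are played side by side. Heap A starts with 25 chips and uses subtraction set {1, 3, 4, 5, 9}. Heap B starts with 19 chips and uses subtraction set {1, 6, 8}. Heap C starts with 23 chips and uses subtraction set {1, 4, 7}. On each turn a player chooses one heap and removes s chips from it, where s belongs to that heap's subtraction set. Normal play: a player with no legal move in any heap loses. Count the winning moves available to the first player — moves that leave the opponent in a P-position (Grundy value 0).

Heap A, S = {1, 3, 4, 5, 9}:
G(0) = 0
G(1) = mex{0} = 1
G(2) = mex{1} = 0
G(3) = mex{0,0} = 1
G(4) = mex{1,1,0} = 2
G(5) = mex{2,0,1,0} = 3
G(6) = mex{3,1,0,1} = 2
G(7) = mex{2,2,1,0} = 3
G(8) = mex{3,3,2,1} = 0
G(9) = mex{0,2,3,2,0} = 1
G(10) = mex{1,3,2,3,1} = 0
G(11) = mex{0,0,3,2,0} = 1
G(12) = mex{1,1,0,3,1} = 2
G(13) = mex{2,0,1,0,2} = 3
G(14) = mex{3,1,0,1,3} = 2
G(15) = mex{2,2,1,0,2} = 3
G(16) = mex{3,3,2,1,3} = 0
G(17) = mex{0,2,3,2,0} = 1
G(18) = mex{1,3,2,3,1} = 0
G(19) = mex{0,0,3,2,0} = 1
G(20) = mex{1,1,0,3,1} = 2
G(21) = mex{2,0,1,0,2} = 3
G(22) = mex{3,1,0,1,3} = 2
G(23) = mex{2,2,1,0,2} = 3
G(24) = mex{3,3,2,1,3} = 0
G(25) = mex{0,2,3,2,0} = 1
G_A(25) = 1.
Heap B, S = {1, 6, 8}:
G(0) = 0
G(1) = mex{0} = 1
G(2) = mex{1} = 0
G(3) = mex{0} = 1
G(4) = mex{1} = 0
G(5) = mex{0} = 1
G(6) = mex{1,0} = 2
G(7) = mex{2,1} = 0
G(8) = mex{0,0,0} = 1
G(9) = mex{1,1,1} = 0
G(10) = mex{0,0,0} = 1
G(11) = mex{1,1,1} = 0
G(12) = mex{0,2,0} = 1
G(13) = mex{1,0,1} = 2
G(14) = mex{2,1,2} = 0
G(15) = mex{0,0,0} = 1
G(16) = mex{1,1,1} = 0
G(17) = mex{0,0,0} = 1
G(18) = mex{1,1,1} = 0
G(19) = mex{0,2,0} = 1
G_B(19) = 1.
Heap C, S = {1, 4, 7}:
G(0) = 0
G(1) = mex{0} = 1
G(2) = mex{1} = 0
G(3) = mex{0} = 1
G(4) = mex{1,0} = 2
G(5) = mex{2,1} = 0
G(6) = mex{0,0} = 1
G(7) = mex{1,1,0} = 2
G(8) = mex{2,2,1} = 0
G(9) = mex{0,0,0} = 1
G(10) = mex{1,1,1} = 0
G(11) = mex{0,2,2} = 1
G(12) = mex{1,0,0} = 2
G(13) = mex{2,1,1} = 0
G(14) = mex{0,0,2} = 1
G(15) = mex{1,1,0} = 2
G(16) = mex{2,2,1} = 0
G(17) = mex{0,0,0} = 1
G(18) = mex{1,1,1} = 0
G(19) = mex{0,2,2} = 1
G(20) = mex{1,0,0} = 2
G(21) = mex{2,1,1} = 0
G(22) = mex{0,0,2} = 1
G(23) = mex{1,1,0} = 2
G_C(23) = 2.
Combined Grundy value = 1 ⊕ 1 ⊕ 2 = 2.
A winning move leaves total XOR = 0, i.e. changes one component's Grundy value g to g ⊕ X where X is the current total.
Heap A: need g' = 1⊕2 = 3. Options: 25−1→G=0, 25−3→G=2, 25−4→G=3, 25−5→G=2, 25−9→G=0. Hits: 1.
Heap B: need g' = 1⊕2 = 3. Options: 19−1→G=0, 19−6→G=2, 19−8→G=0. Hits: 0.
Heap C: need g' = 2⊕2 = 0. Options: 23−1→G=1, 23−4→G=1, 23−7→G=0. Hits: 1.

2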